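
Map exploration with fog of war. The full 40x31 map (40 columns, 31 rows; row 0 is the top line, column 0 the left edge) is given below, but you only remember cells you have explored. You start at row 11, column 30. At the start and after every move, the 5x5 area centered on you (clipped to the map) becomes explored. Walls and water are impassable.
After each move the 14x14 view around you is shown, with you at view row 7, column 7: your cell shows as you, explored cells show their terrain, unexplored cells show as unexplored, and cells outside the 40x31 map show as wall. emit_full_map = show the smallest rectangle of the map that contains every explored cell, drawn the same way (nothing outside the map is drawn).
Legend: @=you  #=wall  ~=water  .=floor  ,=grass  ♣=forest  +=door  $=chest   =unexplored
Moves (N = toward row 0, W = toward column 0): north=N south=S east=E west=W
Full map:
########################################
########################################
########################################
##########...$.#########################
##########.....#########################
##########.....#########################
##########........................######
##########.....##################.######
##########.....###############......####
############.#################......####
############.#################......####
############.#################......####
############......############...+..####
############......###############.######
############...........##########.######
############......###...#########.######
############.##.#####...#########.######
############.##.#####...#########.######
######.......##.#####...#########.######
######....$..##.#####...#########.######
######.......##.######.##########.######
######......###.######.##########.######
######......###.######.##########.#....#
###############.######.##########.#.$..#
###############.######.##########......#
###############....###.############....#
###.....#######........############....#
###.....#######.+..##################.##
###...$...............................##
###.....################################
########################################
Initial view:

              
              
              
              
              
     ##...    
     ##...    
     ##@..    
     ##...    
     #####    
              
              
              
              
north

              
              
              
              
              
     ##...    
     ##...    
     ##@..    
     ##...    
     ##...    
     #####    
              
              
              

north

              
              
              
              
              
     #####    
     ##...    
     ##@..    
     ##...    
     ##...    
     ##...    
     #####    
              
              

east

              
              
              
              
              
    #####.    
    ##....    
    ##.@..    
    ##....    
    ##....    
    ##...     
    #####     
              
              

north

              
              
              
              
              
     .....    
    #####.    
    ##.@..    
    ##....    
    ##....    
    ##....    
    ##...     
    #####     
              

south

              
              
              
              
     .....    
    #####.    
    ##....    
    ##.@..    
    ##....    
    ##....    
    ##...     
    #####     
              
              

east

              
              
              
              
    .....     
   #####.#    
   ##.....    
   ##..@..    
   ##.....    
   ##.....    
   ##...      
   #####      
              
              

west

              
              
              
              
     .....    
    #####.#   
    ##.....   
    ##.@...   
    ##.....   
    ##.....   
    ##...     
    #####     
              
              

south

              
              
              
     .....    
    #####.#   
    ##.....   
    ##.....   
    ##.@...   
    ##.....   
    ##...+    
    #####     
              
              
              

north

              
              
              
              
     .....    
    #####.#   
    ##.....   
    ##.@...   
    ##.....   
    ##.....   
    ##...+    
    #####     
              
              

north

              
              
              
              
              
     .....    
    #####.#   
    ##.@...   
    ##.....   
    ##.....   
    ##.....   
    ##...+    
    #####     
              

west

              
              
              
              
              
     ......   
     #####.#  
     ##@....  
     ##.....  
     ##.....  
     ##.....  
     ##...+   
     #####    
              

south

              
              
              
              
     ......   
     #####.#  
     ##.....  
     ##@....  
     ##.....  
     ##.....  
     ##...+   
     #####    
              
              

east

              
              
              
              
    ......    
    #####.#   
    ##.....   
    ##.@...   
    ##.....   
    ##.....   
    ##...+    
    #####     
              
              

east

              
              
              
              
   ......     
   #####.#    
   ##.....    
   ##..@..    
   ##.....    
   ##.....    
   ##...+     
   #####      
              
              

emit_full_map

...... 
#####.#
##.....
##..@..
##.....
##.....
##...+ 
#####  

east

              
              
              
              
  ......      
  #####.##    
  ##......    
  ##...@..    
  ##......    
  ##......    
  ##...+      
  #####       
              
              

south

              
              
              
  ......      
  #####.##    
  ##......    
  ##......    
  ##...@..    
  ##......    
  ##...+..    
  #####       
              
              
              

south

              
              
  ......      
  #####.##    
  ##......    
  ##......    
  ##......    
  ##...@..    
  ##...+..    
  #####.##    
              
              
              
              

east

             #
             #
 ......      #
 #####.##    #
 ##......    #
 ##......#   #
 ##......#   #
 ##....@.#   #
 ##...+..#   #
 #####.###   #
             #
             #
             #
             #

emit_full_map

......   
#####.## 
##...... 
##......#
##......#
##....@.#
##...+..#
#####.###


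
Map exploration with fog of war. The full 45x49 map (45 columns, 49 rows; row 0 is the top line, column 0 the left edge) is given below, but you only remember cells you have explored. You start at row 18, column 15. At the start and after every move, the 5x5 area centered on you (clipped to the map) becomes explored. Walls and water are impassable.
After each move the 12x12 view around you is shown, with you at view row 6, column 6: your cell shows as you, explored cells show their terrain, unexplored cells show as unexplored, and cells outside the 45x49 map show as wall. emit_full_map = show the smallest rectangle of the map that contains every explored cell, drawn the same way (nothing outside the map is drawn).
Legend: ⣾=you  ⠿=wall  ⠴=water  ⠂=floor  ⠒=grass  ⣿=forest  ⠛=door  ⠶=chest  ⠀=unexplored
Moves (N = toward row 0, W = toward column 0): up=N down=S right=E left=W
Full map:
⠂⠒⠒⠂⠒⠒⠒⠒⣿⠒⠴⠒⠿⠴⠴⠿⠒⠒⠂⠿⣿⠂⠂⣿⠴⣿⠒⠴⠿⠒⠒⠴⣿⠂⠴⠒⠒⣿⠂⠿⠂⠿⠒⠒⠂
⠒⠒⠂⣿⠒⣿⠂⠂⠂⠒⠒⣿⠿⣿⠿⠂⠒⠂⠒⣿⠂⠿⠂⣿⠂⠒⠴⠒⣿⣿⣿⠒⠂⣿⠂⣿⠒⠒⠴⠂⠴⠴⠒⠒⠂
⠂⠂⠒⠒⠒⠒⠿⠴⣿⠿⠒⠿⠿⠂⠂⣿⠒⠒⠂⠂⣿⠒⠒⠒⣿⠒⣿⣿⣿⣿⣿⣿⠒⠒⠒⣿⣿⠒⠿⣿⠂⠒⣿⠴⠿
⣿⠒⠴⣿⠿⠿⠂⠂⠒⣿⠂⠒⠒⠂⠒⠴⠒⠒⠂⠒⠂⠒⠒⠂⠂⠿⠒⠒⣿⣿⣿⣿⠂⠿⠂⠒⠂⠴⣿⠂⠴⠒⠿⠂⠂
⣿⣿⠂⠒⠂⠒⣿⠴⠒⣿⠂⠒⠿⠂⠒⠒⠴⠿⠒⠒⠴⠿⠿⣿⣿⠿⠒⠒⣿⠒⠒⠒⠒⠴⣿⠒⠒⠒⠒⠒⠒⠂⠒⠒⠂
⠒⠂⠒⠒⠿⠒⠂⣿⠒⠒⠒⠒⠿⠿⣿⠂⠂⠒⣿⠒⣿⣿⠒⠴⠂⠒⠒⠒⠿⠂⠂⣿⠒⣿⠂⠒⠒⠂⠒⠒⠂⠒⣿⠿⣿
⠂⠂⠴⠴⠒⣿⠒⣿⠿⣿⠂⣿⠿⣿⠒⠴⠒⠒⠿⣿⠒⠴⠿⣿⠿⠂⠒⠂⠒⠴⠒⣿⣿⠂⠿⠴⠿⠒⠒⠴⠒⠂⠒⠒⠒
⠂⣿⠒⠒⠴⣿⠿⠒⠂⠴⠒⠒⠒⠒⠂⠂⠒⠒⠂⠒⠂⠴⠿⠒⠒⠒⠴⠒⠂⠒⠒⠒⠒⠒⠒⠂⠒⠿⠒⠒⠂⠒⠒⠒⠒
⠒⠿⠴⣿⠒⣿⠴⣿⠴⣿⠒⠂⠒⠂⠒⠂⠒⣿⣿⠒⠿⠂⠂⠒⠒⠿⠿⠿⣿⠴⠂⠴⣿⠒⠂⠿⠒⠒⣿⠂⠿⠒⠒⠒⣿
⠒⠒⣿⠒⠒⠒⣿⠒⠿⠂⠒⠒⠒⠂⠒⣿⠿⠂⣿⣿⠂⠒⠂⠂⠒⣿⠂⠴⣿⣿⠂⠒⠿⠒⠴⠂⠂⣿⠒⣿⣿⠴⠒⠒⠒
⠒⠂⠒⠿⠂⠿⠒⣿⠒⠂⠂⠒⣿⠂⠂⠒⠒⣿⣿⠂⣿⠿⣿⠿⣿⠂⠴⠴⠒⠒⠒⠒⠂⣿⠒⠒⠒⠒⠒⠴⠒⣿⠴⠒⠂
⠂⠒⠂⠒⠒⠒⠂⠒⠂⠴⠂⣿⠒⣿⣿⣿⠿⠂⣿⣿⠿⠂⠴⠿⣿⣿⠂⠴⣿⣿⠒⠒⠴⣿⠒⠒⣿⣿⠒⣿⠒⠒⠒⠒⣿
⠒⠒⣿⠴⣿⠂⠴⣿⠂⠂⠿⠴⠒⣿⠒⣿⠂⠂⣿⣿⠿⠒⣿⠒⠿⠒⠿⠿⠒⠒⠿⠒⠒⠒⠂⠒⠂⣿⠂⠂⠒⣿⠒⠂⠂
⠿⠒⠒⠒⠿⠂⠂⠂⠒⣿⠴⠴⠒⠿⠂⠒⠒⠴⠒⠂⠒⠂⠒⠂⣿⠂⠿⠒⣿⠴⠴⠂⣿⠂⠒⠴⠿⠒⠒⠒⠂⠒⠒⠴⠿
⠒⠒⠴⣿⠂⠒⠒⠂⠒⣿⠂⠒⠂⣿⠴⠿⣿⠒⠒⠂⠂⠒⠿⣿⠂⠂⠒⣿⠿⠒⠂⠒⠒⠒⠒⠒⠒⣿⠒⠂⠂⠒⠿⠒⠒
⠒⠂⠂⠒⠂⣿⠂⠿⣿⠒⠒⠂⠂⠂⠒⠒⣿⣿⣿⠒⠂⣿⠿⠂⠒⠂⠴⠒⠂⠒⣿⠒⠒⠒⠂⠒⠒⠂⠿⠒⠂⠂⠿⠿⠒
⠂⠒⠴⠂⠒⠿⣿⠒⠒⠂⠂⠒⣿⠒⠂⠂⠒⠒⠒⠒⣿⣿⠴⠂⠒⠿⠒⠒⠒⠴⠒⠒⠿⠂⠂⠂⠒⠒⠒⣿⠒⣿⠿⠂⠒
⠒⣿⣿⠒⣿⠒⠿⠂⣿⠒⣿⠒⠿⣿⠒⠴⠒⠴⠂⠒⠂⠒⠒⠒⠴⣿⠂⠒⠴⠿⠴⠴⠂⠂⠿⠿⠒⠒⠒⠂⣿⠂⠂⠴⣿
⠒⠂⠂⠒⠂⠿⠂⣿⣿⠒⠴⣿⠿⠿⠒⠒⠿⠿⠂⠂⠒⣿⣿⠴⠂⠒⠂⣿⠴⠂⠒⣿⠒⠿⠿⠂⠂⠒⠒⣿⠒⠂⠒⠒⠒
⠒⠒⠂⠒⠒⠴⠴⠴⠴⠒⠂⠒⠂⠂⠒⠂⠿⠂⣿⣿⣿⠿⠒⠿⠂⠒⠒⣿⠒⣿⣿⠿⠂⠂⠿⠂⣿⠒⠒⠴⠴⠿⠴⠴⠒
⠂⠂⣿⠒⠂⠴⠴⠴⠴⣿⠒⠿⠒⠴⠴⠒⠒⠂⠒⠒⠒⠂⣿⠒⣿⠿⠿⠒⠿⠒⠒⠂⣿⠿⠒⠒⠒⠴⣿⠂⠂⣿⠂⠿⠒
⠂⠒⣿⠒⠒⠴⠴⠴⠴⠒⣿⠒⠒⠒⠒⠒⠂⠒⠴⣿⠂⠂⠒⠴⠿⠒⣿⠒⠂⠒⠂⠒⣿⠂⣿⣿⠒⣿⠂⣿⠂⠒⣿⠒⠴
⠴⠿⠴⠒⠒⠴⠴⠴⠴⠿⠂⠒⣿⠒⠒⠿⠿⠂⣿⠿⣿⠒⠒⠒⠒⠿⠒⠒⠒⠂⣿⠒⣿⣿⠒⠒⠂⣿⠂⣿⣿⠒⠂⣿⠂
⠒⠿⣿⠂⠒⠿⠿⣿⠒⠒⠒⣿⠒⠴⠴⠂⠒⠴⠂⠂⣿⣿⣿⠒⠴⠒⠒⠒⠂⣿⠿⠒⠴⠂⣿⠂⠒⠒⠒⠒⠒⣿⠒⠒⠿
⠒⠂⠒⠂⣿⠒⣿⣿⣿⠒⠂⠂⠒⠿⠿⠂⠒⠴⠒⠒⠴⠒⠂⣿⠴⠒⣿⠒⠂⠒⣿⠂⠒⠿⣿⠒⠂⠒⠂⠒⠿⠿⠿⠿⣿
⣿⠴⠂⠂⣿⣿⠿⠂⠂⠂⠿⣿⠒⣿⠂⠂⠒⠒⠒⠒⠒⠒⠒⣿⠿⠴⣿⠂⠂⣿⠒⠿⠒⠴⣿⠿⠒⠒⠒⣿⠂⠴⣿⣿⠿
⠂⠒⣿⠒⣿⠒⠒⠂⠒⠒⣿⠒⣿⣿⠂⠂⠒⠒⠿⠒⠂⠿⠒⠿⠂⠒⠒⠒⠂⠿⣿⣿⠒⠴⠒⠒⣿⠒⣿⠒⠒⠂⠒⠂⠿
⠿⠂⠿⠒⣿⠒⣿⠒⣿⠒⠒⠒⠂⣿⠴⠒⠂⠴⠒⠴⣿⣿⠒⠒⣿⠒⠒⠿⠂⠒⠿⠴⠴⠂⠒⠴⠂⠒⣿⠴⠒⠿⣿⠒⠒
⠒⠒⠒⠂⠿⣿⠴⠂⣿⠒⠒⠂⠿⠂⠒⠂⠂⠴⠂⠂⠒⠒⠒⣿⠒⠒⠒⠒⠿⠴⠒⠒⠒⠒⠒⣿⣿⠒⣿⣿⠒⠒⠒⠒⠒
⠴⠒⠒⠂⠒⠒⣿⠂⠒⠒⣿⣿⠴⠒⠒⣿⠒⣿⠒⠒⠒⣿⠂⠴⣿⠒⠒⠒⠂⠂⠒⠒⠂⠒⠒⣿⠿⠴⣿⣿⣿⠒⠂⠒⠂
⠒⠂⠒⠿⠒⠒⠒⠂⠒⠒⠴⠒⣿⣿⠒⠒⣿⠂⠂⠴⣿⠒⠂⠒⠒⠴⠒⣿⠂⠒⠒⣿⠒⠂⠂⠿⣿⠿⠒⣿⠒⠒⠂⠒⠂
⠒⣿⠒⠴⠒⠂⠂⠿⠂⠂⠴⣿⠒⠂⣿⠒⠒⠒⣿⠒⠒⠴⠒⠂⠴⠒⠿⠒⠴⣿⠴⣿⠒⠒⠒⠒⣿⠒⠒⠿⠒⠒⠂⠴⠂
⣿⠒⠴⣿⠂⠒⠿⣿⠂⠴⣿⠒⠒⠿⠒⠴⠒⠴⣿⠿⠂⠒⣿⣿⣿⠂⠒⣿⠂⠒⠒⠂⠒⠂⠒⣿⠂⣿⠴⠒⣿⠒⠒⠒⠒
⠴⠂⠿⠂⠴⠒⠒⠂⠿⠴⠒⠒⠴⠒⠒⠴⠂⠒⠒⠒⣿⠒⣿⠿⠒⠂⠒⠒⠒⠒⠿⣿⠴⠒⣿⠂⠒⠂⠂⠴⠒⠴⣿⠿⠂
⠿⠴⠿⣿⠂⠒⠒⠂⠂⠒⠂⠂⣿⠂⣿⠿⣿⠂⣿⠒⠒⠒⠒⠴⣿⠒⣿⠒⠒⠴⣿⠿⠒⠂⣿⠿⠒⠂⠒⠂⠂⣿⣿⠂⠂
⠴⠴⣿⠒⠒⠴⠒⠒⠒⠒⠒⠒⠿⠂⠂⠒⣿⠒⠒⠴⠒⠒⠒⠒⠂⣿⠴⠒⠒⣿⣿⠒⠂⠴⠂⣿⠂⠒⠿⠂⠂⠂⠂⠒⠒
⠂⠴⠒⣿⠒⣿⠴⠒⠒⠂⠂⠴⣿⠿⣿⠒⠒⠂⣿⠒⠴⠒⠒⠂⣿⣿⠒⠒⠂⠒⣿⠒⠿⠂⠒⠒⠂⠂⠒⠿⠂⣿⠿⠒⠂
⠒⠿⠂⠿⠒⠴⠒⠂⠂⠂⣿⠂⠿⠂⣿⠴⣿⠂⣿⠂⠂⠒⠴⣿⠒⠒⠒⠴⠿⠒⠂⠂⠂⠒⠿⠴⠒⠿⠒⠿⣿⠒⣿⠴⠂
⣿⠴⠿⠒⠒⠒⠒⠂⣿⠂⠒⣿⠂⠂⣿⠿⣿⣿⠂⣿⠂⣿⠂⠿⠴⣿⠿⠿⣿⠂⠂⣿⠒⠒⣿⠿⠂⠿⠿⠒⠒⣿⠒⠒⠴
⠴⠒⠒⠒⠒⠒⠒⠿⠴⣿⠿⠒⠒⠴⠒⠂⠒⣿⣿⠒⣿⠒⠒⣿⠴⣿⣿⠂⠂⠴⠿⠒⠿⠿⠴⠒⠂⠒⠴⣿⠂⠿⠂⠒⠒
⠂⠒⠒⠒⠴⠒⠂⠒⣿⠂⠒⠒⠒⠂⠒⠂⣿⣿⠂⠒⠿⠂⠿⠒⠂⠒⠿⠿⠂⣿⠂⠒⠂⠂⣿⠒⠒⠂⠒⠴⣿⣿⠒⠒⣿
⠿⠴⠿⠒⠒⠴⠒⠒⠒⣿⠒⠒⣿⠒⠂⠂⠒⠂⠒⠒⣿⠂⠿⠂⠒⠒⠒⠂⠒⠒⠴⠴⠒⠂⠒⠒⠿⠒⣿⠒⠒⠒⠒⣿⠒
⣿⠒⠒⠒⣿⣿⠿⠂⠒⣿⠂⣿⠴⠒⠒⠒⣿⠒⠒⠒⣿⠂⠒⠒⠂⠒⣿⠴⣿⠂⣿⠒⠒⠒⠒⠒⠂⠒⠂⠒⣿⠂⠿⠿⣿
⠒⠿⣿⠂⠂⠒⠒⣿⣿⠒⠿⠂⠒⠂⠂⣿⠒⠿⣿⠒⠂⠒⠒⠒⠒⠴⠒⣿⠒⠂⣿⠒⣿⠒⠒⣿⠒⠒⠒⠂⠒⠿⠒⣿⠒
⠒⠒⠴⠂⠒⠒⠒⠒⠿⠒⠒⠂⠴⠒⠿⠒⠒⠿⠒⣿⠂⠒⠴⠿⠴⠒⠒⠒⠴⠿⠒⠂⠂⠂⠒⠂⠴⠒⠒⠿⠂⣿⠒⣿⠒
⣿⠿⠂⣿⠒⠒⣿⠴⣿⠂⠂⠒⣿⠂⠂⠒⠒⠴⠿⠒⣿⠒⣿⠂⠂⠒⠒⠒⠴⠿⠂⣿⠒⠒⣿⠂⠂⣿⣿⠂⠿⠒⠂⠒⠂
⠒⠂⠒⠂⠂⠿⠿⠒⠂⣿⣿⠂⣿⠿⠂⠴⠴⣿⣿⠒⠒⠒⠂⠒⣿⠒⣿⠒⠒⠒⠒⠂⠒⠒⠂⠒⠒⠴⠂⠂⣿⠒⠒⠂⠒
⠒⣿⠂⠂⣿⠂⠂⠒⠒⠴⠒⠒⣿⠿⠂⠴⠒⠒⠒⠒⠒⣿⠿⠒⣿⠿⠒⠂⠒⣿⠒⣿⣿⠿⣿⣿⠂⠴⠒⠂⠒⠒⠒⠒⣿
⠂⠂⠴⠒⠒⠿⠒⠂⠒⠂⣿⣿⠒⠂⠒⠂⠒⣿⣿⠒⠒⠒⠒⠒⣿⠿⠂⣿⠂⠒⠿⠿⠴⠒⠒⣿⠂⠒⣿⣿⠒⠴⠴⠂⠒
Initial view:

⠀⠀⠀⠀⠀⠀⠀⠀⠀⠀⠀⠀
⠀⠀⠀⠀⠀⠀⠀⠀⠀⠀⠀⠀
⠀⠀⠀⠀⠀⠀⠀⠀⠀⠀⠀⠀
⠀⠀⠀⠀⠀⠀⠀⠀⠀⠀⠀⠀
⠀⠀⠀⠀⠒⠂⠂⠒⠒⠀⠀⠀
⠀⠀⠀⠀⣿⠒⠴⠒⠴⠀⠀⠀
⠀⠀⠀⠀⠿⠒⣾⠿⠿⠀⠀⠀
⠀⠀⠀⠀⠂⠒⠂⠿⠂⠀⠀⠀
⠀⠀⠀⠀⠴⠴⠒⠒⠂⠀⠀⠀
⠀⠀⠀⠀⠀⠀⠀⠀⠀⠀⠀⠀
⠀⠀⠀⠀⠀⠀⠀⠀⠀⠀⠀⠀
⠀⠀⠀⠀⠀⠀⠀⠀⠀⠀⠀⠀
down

⠀⠀⠀⠀⠀⠀⠀⠀⠀⠀⠀⠀
⠀⠀⠀⠀⠀⠀⠀⠀⠀⠀⠀⠀
⠀⠀⠀⠀⠀⠀⠀⠀⠀⠀⠀⠀
⠀⠀⠀⠀⠒⠂⠂⠒⠒⠀⠀⠀
⠀⠀⠀⠀⣿⠒⠴⠒⠴⠀⠀⠀
⠀⠀⠀⠀⠿⠒⠒⠿⠿⠀⠀⠀
⠀⠀⠀⠀⠂⠒⣾⠿⠂⠀⠀⠀
⠀⠀⠀⠀⠴⠴⠒⠒⠂⠀⠀⠀
⠀⠀⠀⠀⠒⠒⠒⠂⠒⠀⠀⠀
⠀⠀⠀⠀⠀⠀⠀⠀⠀⠀⠀⠀
⠀⠀⠀⠀⠀⠀⠀⠀⠀⠀⠀⠀
⠀⠀⠀⠀⠀⠀⠀⠀⠀⠀⠀⠀

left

⠀⠀⠀⠀⠀⠀⠀⠀⠀⠀⠀⠀
⠀⠀⠀⠀⠀⠀⠀⠀⠀⠀⠀⠀
⠀⠀⠀⠀⠀⠀⠀⠀⠀⠀⠀⠀
⠀⠀⠀⠀⠀⠒⠂⠂⠒⠒⠀⠀
⠀⠀⠀⠀⠿⣿⠒⠴⠒⠴⠀⠀
⠀⠀⠀⠀⠿⠿⠒⠒⠿⠿⠀⠀
⠀⠀⠀⠀⠂⠂⣾⠂⠿⠂⠀⠀
⠀⠀⠀⠀⠒⠴⠴⠒⠒⠂⠀⠀
⠀⠀⠀⠀⠒⠒⠒⠒⠂⠒⠀⠀
⠀⠀⠀⠀⠀⠀⠀⠀⠀⠀⠀⠀
⠀⠀⠀⠀⠀⠀⠀⠀⠀⠀⠀⠀
⠀⠀⠀⠀⠀⠀⠀⠀⠀⠀⠀⠀

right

⠀⠀⠀⠀⠀⠀⠀⠀⠀⠀⠀⠀
⠀⠀⠀⠀⠀⠀⠀⠀⠀⠀⠀⠀
⠀⠀⠀⠀⠀⠀⠀⠀⠀⠀⠀⠀
⠀⠀⠀⠀⠒⠂⠂⠒⠒⠀⠀⠀
⠀⠀⠀⠿⣿⠒⠴⠒⠴⠀⠀⠀
⠀⠀⠀⠿⠿⠒⠒⠿⠿⠀⠀⠀
⠀⠀⠀⠂⠂⠒⣾⠿⠂⠀⠀⠀
⠀⠀⠀⠒⠴⠴⠒⠒⠂⠀⠀⠀
⠀⠀⠀⠒⠒⠒⠒⠂⠒⠀⠀⠀
⠀⠀⠀⠀⠀⠀⠀⠀⠀⠀⠀⠀
⠀⠀⠀⠀⠀⠀⠀⠀⠀⠀⠀⠀
⠀⠀⠀⠀⠀⠀⠀⠀⠀⠀⠀⠀

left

⠀⠀⠀⠀⠀⠀⠀⠀⠀⠀⠀⠀
⠀⠀⠀⠀⠀⠀⠀⠀⠀⠀⠀⠀
⠀⠀⠀⠀⠀⠀⠀⠀⠀⠀⠀⠀
⠀⠀⠀⠀⠀⠒⠂⠂⠒⠒⠀⠀
⠀⠀⠀⠀⠿⣿⠒⠴⠒⠴⠀⠀
⠀⠀⠀⠀⠿⠿⠒⠒⠿⠿⠀⠀
⠀⠀⠀⠀⠂⠂⣾⠂⠿⠂⠀⠀
⠀⠀⠀⠀⠒⠴⠴⠒⠒⠂⠀⠀
⠀⠀⠀⠀⠒⠒⠒⠒⠂⠒⠀⠀
⠀⠀⠀⠀⠀⠀⠀⠀⠀⠀⠀⠀
⠀⠀⠀⠀⠀⠀⠀⠀⠀⠀⠀⠀
⠀⠀⠀⠀⠀⠀⠀⠀⠀⠀⠀⠀

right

⠀⠀⠀⠀⠀⠀⠀⠀⠀⠀⠀⠀
⠀⠀⠀⠀⠀⠀⠀⠀⠀⠀⠀⠀
⠀⠀⠀⠀⠀⠀⠀⠀⠀⠀⠀⠀
⠀⠀⠀⠀⠒⠂⠂⠒⠒⠀⠀⠀
⠀⠀⠀⠿⣿⠒⠴⠒⠴⠀⠀⠀
⠀⠀⠀⠿⠿⠒⠒⠿⠿⠀⠀⠀
⠀⠀⠀⠂⠂⠒⣾⠿⠂⠀⠀⠀
⠀⠀⠀⠒⠴⠴⠒⠒⠂⠀⠀⠀
⠀⠀⠀⠒⠒⠒⠒⠂⠒⠀⠀⠀
⠀⠀⠀⠀⠀⠀⠀⠀⠀⠀⠀⠀
⠀⠀⠀⠀⠀⠀⠀⠀⠀⠀⠀⠀
⠀⠀⠀⠀⠀⠀⠀⠀⠀⠀⠀⠀


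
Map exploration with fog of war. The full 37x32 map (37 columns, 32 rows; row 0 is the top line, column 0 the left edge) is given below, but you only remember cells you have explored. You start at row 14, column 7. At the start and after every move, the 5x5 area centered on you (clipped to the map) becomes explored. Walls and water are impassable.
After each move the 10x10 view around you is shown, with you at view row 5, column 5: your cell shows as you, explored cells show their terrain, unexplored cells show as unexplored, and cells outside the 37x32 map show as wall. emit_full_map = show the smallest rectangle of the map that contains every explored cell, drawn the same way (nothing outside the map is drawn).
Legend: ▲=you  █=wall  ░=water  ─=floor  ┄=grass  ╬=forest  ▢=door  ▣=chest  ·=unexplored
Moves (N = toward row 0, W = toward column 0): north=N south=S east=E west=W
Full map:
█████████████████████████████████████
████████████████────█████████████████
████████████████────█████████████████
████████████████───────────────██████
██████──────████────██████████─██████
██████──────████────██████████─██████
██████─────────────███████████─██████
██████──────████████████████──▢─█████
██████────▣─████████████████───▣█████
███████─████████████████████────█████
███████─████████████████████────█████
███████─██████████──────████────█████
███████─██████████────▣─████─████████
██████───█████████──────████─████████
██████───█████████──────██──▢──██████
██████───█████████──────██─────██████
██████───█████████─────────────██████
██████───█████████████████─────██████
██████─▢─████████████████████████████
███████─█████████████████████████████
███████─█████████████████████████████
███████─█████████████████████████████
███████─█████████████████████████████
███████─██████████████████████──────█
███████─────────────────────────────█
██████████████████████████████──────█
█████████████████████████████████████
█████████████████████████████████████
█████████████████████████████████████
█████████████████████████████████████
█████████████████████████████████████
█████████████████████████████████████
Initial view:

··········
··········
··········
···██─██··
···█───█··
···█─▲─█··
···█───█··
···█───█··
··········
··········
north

··········
··········
··········
···██─██··
···██─██··
···█─▲─█··
···█───█··
···█───█··
···█───█··
··········

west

··········
··········
··········
···███─██·
···███─██·
···██▲──█·
···██───█·
···██───█·
····█───█·
··········

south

··········
··········
···███─██·
···███─██·
···██───█·
···██▲──█·
···██───█·
···██───█·
··········
··········

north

··········
··········
··········
···███─██·
···███─██·
···██▲──█·
···██───█·
···██───█·
···██───█·
··········

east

··········
··········
··········
··███─██··
··███─██··
··██─▲─█··
··██───█··
··██───█··
··██───█··
··········

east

··········
··········
··········
·███─███··
·███─███··
·██──▲██··
·██───██··
·██───██··
·██───█···
··········

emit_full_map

███─███
███─███
██──▲██
██───██
██───██
██───█·

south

··········
··········
·███─███··
·███─███··
·██───██··
·██──▲██··
·██───██··
·██───██··
··········
··········

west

··········
··········
··███─███·
··███─███·
··██───██·
··██─▲─██·
··██───██·
··██───██·
··········
··········

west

··········
··········
···███─███
···███─███
···██───██
···██▲──██
···██───██
···██───██
··········
··········

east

··········
··········
··███─███·
··███─███·
··██───██·
··██─▲─██·
··██───██·
··██───██·
··········
··········

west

··········
··········
···███─███
···███─███
···██───██
···██▲──██
···██───██
···██───██
··········
··········

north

··········
··········
··········
···███─███
···███─███
···██▲──██
···██───██
···██───██
···██───██
··········

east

··········
··········
··········
··███─███·
··███─███·
··██─▲─██·
··██───██·
··██───██·
··██───██·
··········

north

··········
··········
··········
···██─██··
··███─███·
··███▲███·
··██───██·
··██───██·
··██───██·
··██───██·

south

··········
··········
···██─██··
··███─███·
··███─███·
··██─▲─██·
··██───██·
··██───██·
··██───██·
··········

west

··········
··········
····██─██·
···███─███
···███─███
···██▲──██
···██───██
···██───██
···██───██
··········

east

··········
··········
···██─██··
··███─███·
··███─███·
··██─▲─██·
··██───██·
··██───██·
··██───██·
··········

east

··········
··········
··██─██···
·███─███··
·███─███··
·██──▲██··
·██───██··
·██───██··
·██───██··
··········

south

··········
··██─██···
·███─███··
·███─███··
·██───██··
·██──▲██··
·██───██··
·██───██··
··········
··········

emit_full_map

·██─██·
███─███
███─███
██───██
██──▲██
██───██
██───██

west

··········
···██─██··
··███─███·
··███─███·
··██───██·
··██─▲─██·
··██───██·
··██───██·
··········
··········

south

···██─██··
··███─███·
··███─███·
··██───██·
··██───██·
··██─▲─██·
··██───██·
···█───█··
··········
··········

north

··········
···██─██··
··███─███·
··███─███·
··██───██·
··██─▲─██·
··██───██·
··██───██·
···█───█··
··········

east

··········
··██─██···
·███─███··
·███─███··
·██───██··
·██──▲██··
·██───██··
·██───██··
··█───█···
··········

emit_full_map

·██─██·
███─███
███─███
██───██
██──▲██
██───██
██───██
·█───█·

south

··██─██···
·███─███··
·███─███··
·██───██··
·██───██··
·██──▲██··
·██───██··
··█───██··
··········
··········

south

·███─███··
·███─███··
·██───██··
·██───██··
·██───██··
·██──▲██··
··█───██··
···─▢─██··
··········
··········

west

··███─███·
··███─███·
··██───██·
··██───██·
··██───██·
··██─▲─██·
···█───██·
···█─▢─██·
··········
··········

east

·███─███··
·███─███··
·██───██··
·██───██··
·██───██··
·██──▲██··
··█───██··
··█─▢─██··
··········
··········

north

··██─██···
·███─███··
·███─███··
·██───██··
·██───██··
·██──▲██··
·██───██··
··█───██··
··█─▢─██··
··········

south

·███─███··
·███─███··
·██───██··
·██───██··
·██───██··
·██──▲██··
··█───██··
··█─▢─██··
··········
··········

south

·███─███··
·██───██··
·██───██··
·██───██··
·██───██··
··█──▲██··
··█─▢─██··
···█─███··
··········
··········

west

··███─███·
··██───██·
··██───██·
··██───██·
··██───██·
···█─▲─██·
···█─▢─██·
···██─███·
··········
··········

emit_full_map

·██─██·
███─███
███─███
██───██
██───██
██───██
██───██
·█─▲─██
·█─▢─██
·██─███


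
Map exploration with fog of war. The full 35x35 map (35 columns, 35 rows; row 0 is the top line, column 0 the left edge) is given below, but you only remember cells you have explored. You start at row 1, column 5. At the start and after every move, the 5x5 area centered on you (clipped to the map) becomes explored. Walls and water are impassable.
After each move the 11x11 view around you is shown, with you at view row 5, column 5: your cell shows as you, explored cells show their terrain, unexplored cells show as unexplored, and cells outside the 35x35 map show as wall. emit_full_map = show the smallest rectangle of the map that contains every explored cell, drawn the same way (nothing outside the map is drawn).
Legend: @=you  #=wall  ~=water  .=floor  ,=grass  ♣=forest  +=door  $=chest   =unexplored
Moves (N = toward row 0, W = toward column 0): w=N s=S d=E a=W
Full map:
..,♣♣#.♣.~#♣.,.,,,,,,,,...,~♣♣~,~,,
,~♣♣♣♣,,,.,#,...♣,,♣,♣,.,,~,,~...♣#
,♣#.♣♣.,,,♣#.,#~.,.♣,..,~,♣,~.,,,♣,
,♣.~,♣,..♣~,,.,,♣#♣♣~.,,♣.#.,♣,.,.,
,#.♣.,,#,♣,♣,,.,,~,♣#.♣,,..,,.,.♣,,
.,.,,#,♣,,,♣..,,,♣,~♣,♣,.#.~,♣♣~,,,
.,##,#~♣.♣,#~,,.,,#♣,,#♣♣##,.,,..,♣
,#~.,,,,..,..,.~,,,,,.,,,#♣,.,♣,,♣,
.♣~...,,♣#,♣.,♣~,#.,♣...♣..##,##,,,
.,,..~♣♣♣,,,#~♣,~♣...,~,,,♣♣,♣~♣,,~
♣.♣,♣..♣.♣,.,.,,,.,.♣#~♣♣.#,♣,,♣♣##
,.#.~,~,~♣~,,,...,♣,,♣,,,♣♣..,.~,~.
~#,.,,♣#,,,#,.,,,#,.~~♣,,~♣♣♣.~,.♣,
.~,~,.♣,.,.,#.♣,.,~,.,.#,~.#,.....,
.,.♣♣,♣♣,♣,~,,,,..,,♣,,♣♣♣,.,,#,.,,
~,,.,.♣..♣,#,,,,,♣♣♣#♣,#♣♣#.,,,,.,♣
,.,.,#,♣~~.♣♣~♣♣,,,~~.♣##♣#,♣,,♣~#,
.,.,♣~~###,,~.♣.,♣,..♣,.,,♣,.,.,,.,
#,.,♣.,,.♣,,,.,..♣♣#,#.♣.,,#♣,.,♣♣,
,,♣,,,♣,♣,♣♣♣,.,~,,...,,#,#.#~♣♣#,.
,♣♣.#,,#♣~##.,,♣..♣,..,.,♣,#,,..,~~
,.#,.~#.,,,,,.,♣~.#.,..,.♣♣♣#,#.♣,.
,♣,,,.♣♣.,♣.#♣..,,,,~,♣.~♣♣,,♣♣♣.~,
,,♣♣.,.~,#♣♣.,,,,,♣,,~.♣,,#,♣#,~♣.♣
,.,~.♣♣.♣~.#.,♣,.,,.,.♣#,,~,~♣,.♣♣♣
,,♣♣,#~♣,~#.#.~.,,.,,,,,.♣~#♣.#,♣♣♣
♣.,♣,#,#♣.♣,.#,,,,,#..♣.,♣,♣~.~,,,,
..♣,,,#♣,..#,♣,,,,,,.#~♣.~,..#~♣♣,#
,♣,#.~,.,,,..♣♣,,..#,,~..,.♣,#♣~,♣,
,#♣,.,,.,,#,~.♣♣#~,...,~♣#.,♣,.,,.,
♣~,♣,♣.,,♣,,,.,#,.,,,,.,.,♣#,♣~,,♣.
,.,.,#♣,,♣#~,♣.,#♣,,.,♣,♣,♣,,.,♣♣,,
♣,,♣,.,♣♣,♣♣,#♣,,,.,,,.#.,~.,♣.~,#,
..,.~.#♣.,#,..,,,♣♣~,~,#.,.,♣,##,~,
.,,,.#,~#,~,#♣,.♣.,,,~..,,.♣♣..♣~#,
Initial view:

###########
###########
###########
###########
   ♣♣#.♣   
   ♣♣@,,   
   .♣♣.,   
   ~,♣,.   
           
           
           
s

###########
###########
###########
   ♣♣#.♣   
   ♣♣♣,,   
   .♣@.,   
   ~,♣,.   
   ♣.,,#   
           
           
           

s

###########
###########
   ♣♣#.♣   
   ♣♣♣,,   
   .♣♣.,   
   ~,@,.   
   ♣.,,#   
   ,,#,♣   
           
           
           

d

###########
###########
  ♣♣#.♣    
  ♣♣♣,,,   
  .♣♣.,,   
  ~,♣@..   
  ♣.,,#,   
  ,,#,♣,   
           
           
           

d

###########
###########
 ♣♣#.♣     
 ♣♣♣,,,.   
 .♣♣.,,,   
 ~,♣,@.♣   
 ♣.,,#,♣   
 ,,#,♣,,   
           
           
           

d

###########
###########
♣♣#.♣      
♣♣♣,,,.,   
.♣♣.,,,♣   
~,♣,.@♣~   
♣.,,#,♣,   
,,#,♣,,,   
           
           
           

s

###########
♣♣#.♣      
♣♣♣,,,.,   
.♣♣.,,,♣   
~,♣,..♣~   
♣.,,#@♣,   
,,#,♣,,,   
   ~♣.♣,   
           
           
           

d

###########
♣#.♣       
♣♣,,,.,    
♣♣.,,,♣#   
,♣,..♣~,   
.,,#,@,♣   
,#,♣,,,♣   
  ~♣.♣,#   
           
           
           

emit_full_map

♣♣#.♣    
♣♣♣,,,., 
.♣♣.,,,♣#
~,♣,..♣~,
♣.,,#,@,♣
,,#,♣,,,♣
   ~♣.♣,#

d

###########
#.♣        
♣,,,.,     
♣.,,,♣#.   
♣,..♣~,,   
,,#,♣@♣,   
#,♣,,,♣.   
 ~♣.♣,#~   
           
           
           

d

###########
.♣         
,,,.,      
.,,,♣#.,   
,..♣~,,.   
,#,♣,@,,   
,♣,,,♣..   
~♣.♣,#~,   
           
           
           

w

###########
###########
.♣         
,,,.,#,.   
.,,,♣#.,   
,..♣~@,.   
,#,♣,♣,,   
,♣,,,♣..   
~♣.♣,#~,   
           
           

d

###########
###########
♣          
,,.,#,..   
,,,♣#.,#   
..♣~,@.,   
#,♣,♣,,.   
♣,,,♣..,   
♣.♣,#~,    
           
           

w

###########
###########
###########
♣  #♣.,.   
,,.,#,..   
,,,♣#@,#   
..♣~,,.,   
#,♣,♣,,.   
♣,,,♣..,   
♣.♣,#~,    
           

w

###########
###########
###########
###########
♣  #♣.,.   
,,.,#@..   
,,,♣#.,#   
..♣~,,.,   
#,♣,♣,,.   
♣,,,♣..,   
♣.♣,#~,    

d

###########
###########
###########
###########
  #♣.,.,   
,.,#,@..   
,,♣#.,#~   
.♣~,,.,,   
,♣,♣,,.    
,,,♣..,    
.♣,#~,     

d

###########
###########
###########
###########
 #♣.,.,,   
.,#,.@.♣   
,♣#.,#~.   
♣~,,.,,♣   
♣,♣,,.     
,,♣..,     
♣,#~,      

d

###########
###########
###########
###########
#♣.,.,,,   
,#,..@♣,   
♣#.,#~.,   
~,,.,,♣#   
,♣,,.      
,♣..,      
,#~,       

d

###########
###########
###########
###########
♣.,.,,,,   
#,...@,,   
#.,#~.,.   
,,.,,♣#♣   
♣,,.       
♣..,       
#~,        

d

###########
###########
###########
###########
.,.,,,,,   
,...♣@,♣   
.,#~.,.♣   
,.,,♣#♣♣   
,,.        
..,        
~,         

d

###########
###########
###########
###########
,.,,,,,,   
...♣,@♣,   
,#~.,.♣,   
.,,♣#♣♣~   
,.         
.,         
,          

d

###########
###########
###########
###########
.,,,,,,,   
..♣,,@,♣   
#~.,.♣,.   
,,♣#♣♣~.   
.          
,          
           

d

###########
###########
###########
###########
,,,,,,,,   
.♣,,♣@♣,   
~.,.♣,..   
,♣#♣♣~.,   
           
           
           

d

###########
###########
###########
###########
,,,,,,,.   
♣,,♣,@,.   
.,.♣,..,   
♣#♣♣~.,,   
           
           
           

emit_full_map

♣♣#.♣  #♣.,.,,,,,,,,.
♣♣♣,,,.,#,...♣,,♣,@,.
.♣♣.,,,♣#.,#~.,.♣,..,
~,♣,..♣~,,.,,♣#♣♣~.,,
♣.,,#,♣,♣,,.         
,,#,♣,,,♣..,         
   ~♣.♣,#~,          

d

###########
###########
###########
###########
,,,,,,..   
,,♣,♣@.,   
,.♣,..,~   
#♣♣~.,,♣   
           
           
           

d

###########
###########
###########
###########
,,,,,...   
,♣,♣,@,,   
.♣,..,~,   
♣♣~.,,♣.   
           
           
           

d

###########
###########
###########
###########
,,,,...,   
♣,♣,.@,~   
♣,..,~,♣   
♣~.,,♣.#   
           
           
           

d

###########
###########
###########
###########
,,,...,~   
,♣,.,@~,   
,..,~,♣,   
~.,,♣.#.   
           
           
           

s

###########
###########
###########
,,,...,~   
,♣,.,,~,   
,..,~@♣,   
~.,,♣.#.   
   ,,..,   
           
           
           

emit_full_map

♣♣#.♣  #♣.,.,,,,,,,,...,~
♣♣♣,,,.,#,...♣,,♣,♣,.,,~,
.♣♣.,,,♣#.,#~.,.♣,..,~@♣,
~,♣,..♣~,,.,,♣#♣♣~.,,♣.#.
♣.,,#,♣,♣,,.        ,,..,
,,#,♣,,,♣..,             
   ~♣.♣,#~,              


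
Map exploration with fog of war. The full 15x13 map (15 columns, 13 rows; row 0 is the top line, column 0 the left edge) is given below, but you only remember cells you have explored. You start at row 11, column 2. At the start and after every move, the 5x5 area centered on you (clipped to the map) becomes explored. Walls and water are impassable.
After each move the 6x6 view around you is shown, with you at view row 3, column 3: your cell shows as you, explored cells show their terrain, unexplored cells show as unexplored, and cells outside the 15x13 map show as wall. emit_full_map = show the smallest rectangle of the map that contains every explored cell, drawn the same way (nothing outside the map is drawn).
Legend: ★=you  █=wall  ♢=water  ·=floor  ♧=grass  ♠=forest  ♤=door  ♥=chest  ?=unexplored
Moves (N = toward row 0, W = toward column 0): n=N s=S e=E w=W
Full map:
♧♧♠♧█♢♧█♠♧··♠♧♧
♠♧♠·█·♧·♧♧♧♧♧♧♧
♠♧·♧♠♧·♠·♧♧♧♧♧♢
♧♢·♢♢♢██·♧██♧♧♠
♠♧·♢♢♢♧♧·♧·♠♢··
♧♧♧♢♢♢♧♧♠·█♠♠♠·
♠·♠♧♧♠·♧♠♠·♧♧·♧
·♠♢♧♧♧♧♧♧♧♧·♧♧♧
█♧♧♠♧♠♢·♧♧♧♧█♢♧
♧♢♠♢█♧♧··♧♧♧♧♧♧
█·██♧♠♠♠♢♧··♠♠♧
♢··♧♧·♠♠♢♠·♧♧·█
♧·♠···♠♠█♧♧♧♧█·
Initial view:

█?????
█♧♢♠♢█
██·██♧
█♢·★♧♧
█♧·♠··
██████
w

██????
██♧♢♠♢
███·██
██♢★·♧
██♧·♠·
██████

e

█?????
█♧♢♠♢█
██·██♧
█♢·★♧♧
█♧·♠··
██████

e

??????
♧♢♠♢█♧
█·██♧♠
♢··★♧·
♧·♠···
██████

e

??????
♢♠♢█♧♧
·██♧♠♠
··♧★·♠
·♠···♠
██████

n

??????
?♧♠♧♠♢
♢♠♢█♧♧
·██★♠♠
··♧♧·♠
·♠···♠

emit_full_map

??♧♠♧♠♢
♧♢♠♢█♧♧
█·██★♠♠
♢··♧♧·♠
♧·♠···♠

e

??????
♧♠♧♠♢·
♠♢█♧♧·
██♧★♠♠
·♧♧·♠♠
♠···♠♠

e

??????
♠♧♠♢·♧
♢█♧♧··
█♧♠★♠♢
♧♧·♠♠♢
···♠♠█

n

??????
?♧♧♧♧♧
♠♧♠♢·♧
♢█♧★··
█♧♠♠♠♢
♧♧·♠♠♢

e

??????
♧♧♧♧♧♧
♧♠♢·♧♧
█♧♧★·♧
♧♠♠♠♢♧
♧·♠♠♢♠

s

♧♧♧♧♧♧
♧♠♢·♧♧
█♧♧··♧
♧♠♠★♢♧
♧·♠♠♢♠
··♠♠█♧

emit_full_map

????♧♧♧♧♧♧
??♧♠♧♠♢·♧♧
♧♢♠♢█♧♧··♧
█·██♧♠♠★♢♧
♢··♧♧·♠♠♢♠
♧·♠···♠♠█♧

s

♧♠♢·♧♧
█♧♧··♧
♧♠♠♠♢♧
♧·♠★♢♠
··♠♠█♧
██████

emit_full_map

????♧♧♧♧♧♧
??♧♠♧♠♢·♧♧
♧♢♠♢█♧♧··♧
█·██♧♠♠♠♢♧
♢··♧♧·♠★♢♠
♧·♠···♠♠█♧
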